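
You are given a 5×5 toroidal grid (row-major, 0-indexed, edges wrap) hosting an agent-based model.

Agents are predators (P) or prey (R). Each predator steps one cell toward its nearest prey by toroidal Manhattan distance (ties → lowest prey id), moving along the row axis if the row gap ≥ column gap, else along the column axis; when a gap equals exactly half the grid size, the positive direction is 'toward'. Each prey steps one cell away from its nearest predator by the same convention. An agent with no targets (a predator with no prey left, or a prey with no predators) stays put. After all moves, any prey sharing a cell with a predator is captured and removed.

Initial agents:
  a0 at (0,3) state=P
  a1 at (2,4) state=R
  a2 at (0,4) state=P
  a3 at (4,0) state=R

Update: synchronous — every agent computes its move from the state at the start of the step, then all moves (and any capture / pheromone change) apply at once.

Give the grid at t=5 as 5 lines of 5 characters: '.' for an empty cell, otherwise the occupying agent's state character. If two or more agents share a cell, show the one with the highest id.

...PP
.....
R...R
.....
.....

t=1: a0@(1,3):P a1@(3,4):R a2@(1,4):P a3@(3,0):R
t=2: a0@(2,3):P a1@(4,4):R a2@(2,4):P a3@(4,0):R
t=3: a0@(3,3):P a1@(0,4):R a2@(3,4):P a3@(0,0):R
t=4: a0@(4,3):P a1@(1,4):R a2@(4,4):P a3@(1,0):R
t=5: a0@(0,3):P a1@(2,4):R a2@(0,4):P a3@(2,0):R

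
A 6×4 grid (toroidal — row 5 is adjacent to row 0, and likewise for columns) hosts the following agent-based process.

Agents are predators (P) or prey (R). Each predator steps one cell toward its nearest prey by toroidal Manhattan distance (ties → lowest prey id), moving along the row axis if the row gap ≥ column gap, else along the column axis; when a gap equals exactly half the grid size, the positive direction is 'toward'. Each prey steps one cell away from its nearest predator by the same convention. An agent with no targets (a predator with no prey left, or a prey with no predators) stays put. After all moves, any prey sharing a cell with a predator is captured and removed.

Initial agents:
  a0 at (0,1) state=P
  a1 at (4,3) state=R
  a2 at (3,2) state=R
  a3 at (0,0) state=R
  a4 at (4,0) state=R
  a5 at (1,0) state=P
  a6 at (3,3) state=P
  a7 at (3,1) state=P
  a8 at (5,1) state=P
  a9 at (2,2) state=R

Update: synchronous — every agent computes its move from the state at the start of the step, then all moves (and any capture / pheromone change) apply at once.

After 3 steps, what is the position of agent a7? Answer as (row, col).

t=1: a0@(0,0):P a1@(5,3):R a2@(3,1):R a3@(0,3):R a4@(5,0):R a5@(0,0):P a6@(4,3):P a7@(3,2):P a8@(0,1):P a9@(1,2):R
t=2: a0@(0,3):P a2@(3,0):R a4@(4,0):R a5@(0,3):P a6@(5,3):P a7@(3,1):P a8@(0,2):P
t=3: a0@(5,3):P a2@(3,3):R a5@(5,3):P a6@(4,3):P a7@(3,0):P a8@(5,2):P

(3, 0)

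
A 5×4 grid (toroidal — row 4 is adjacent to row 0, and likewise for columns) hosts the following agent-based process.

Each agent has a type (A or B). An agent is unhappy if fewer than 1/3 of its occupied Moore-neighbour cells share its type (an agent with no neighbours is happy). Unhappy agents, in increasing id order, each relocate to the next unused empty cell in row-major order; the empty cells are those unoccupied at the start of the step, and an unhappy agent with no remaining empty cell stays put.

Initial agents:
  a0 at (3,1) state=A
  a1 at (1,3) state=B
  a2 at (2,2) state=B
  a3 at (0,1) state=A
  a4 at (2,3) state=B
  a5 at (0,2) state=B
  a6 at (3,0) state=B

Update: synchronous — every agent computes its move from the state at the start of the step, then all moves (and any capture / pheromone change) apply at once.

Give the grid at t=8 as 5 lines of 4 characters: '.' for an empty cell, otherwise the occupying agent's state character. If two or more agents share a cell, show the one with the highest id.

t=1: a0@(0,0):A a1@(1,3):B a2@(2,2):B a3@(0,3):A a4@(2,3):B a5@(0,2):B a6@(3,0):B
t=2: (unchanged — steady state)

A.BA
...B
..BB
B...
....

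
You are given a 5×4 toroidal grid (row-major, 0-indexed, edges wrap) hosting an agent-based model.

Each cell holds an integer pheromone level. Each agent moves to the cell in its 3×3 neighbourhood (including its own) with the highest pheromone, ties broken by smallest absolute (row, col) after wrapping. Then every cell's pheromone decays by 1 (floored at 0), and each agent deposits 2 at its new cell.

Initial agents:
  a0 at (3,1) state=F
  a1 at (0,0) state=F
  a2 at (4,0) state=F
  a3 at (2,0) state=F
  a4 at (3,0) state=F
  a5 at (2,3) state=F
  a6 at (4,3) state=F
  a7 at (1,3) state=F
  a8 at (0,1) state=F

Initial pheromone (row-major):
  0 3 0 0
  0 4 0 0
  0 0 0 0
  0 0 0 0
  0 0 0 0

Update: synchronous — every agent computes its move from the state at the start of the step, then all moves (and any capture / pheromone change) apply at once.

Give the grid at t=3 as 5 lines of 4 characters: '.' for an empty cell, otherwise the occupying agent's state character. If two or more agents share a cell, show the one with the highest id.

t=1: a0@(2,0) a1@(1,1) a2@(0,1) a3@(1,1) a4@(2,0) a5@(1,0) a6@(0,0) a7@(0,0) a8@(1,1) | pheromone: 4 4 0 0 / 2 9 0 0 / 4 0 0 0 / 0 0 0 0 / 0 0 0 0
t=2: a0@(1,1) a1@(1,1) a2@(1,1) a3@(1,1) a4@(1,1) a5@(1,1) a6@(1,1) a7@(1,1) a8@(1,1) | pheromone: 3 3 0 0 / 1 26 0 0 / 3 0 0 0 / 0 0 0 0 / 0 0 0 0
t=3: a0@(1,1) a1@(1,1) a2@(1,1) a3@(1,1) a4@(1,1) a5@(1,1) a6@(1,1) a7@(1,1) a8@(1,1) | pheromone: 2 2 0 0 / 0 43 0 0 / 2 0 0 0 / 0 0 0 0 / 0 0 0 0

....
.F..
....
....
....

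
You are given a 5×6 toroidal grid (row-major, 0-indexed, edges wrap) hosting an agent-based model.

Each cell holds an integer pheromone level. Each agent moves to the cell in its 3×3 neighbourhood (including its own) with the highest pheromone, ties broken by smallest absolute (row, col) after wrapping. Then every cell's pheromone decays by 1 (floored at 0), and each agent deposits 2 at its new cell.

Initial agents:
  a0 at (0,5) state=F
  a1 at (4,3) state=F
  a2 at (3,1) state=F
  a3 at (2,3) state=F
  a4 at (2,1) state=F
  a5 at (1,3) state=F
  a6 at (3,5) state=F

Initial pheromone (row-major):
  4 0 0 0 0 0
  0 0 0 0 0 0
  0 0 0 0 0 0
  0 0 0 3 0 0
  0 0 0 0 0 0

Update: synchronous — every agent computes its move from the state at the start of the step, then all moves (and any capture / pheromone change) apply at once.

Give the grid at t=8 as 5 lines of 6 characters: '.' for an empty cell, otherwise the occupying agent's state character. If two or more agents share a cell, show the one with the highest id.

t=1: a0@(0,0) a1@(3,3) a2@(2,0) a3@(3,3) a4@(1,0) a5@(0,2) a6@(2,0) | pheromone: 5 0 2 0 0 0 / 2 0 0 0 0 0 / 4 0 0 0 0 0 / 0 0 0 6 0 0 / 0 0 0 0 0 0
t=2: a0@(0,0) a1@(3,3) a2@(2,0) a3@(3,3) a4@(0,0) a5@(0,2) a6@(2,0) | pheromone: 8 0 3 0 0 0 / 1 0 0 0 0 0 / 7 0 0 0 0 0 / 0 0 0 9 0 0 / 0 0 0 0 0 0
t=3: a0@(0,0) a1@(3,3) a2@(2,0) a3@(3,3) a4@(0,0) a5@(0,2) a6@(2,0) | pheromone: 11 0 4 0 0 0 / 0 0 0 0 0 0 / 10 0 0 0 0 0 / 0 0 0 12 0 0 / 0 0 0 0 0 0
t=4: a0@(0,0) a1@(3,3) a2@(2,0) a3@(3,3) a4@(0,0) a5@(0,2) a6@(2,0) | pheromone: 14 0 5 0 0 0 / 0 0 0 0 0 0 / 13 0 0 0 0 0 / 0 0 0 15 0 0 / 0 0 0 0 0 0
t=5: a0@(0,0) a1@(3,3) a2@(2,0) a3@(3,3) a4@(0,0) a5@(0,2) a6@(2,0) | pheromone: 17 0 6 0 0 0 / 0 0 0 0 0 0 / 16 0 0 0 0 0 / 0 0 0 18 0 0 / 0 0 0 0 0 0
t=6: a0@(0,0) a1@(3,3) a2@(2,0) a3@(3,3) a4@(0,0) a5@(0,2) a6@(2,0) | pheromone: 20 0 7 0 0 0 / 0 0 0 0 0 0 / 19 0 0 0 0 0 / 0 0 0 21 0 0 / 0 0 0 0 0 0
t=7: a0@(0,0) a1@(3,3) a2@(2,0) a3@(3,3) a4@(0,0) a5@(0,2) a6@(2,0) | pheromone: 23 0 8 0 0 0 / 0 0 0 0 0 0 / 22 0 0 0 0 0 / 0 0 0 24 0 0 / 0 0 0 0 0 0
t=8: a0@(0,0) a1@(3,3) a2@(2,0) a3@(3,3) a4@(0,0) a5@(0,2) a6@(2,0) | pheromone: 26 0 9 0 0 0 / 0 0 0 0 0 0 / 25 0 0 0 0 0 / 0 0 0 27 0 0 / 0 0 0 0 0 0

F.F...
......
F.....
...F..
......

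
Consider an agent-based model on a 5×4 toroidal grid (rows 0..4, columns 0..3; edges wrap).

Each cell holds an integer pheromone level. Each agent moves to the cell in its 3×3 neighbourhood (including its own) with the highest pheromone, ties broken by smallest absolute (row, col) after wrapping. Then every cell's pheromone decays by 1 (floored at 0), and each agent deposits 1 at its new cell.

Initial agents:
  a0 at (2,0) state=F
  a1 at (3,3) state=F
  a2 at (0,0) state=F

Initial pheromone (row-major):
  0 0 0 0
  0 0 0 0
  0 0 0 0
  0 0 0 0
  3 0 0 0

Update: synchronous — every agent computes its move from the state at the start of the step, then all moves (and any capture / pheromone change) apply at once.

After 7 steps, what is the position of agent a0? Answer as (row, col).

t=1: a0@(1,0) a1@(4,0) a2@(4,0) | pheromone: 0 0 0 0 / 1 0 0 0 / 0 0 0 0 / 0 0 0 0 / 4 0 0 0
t=2: a0@(1,0) a1@(4,0) a2@(4,0) | pheromone: 0 0 0 0 / 1 0 0 0 / 0 0 0 0 / 0 0 0 0 / 5 0 0 0
t=3: a0@(1,0) a1@(4,0) a2@(4,0) | pheromone: 0 0 0 0 / 1 0 0 0 / 0 0 0 0 / 0 0 0 0 / 6 0 0 0
t=4: a0@(1,0) a1@(4,0) a2@(4,0) | pheromone: 0 0 0 0 / 1 0 0 0 / 0 0 0 0 / 0 0 0 0 / 7 0 0 0
t=5: a0@(1,0) a1@(4,0) a2@(4,0) | pheromone: 0 0 0 0 / 1 0 0 0 / 0 0 0 0 / 0 0 0 0 / 8 0 0 0
t=6: a0@(1,0) a1@(4,0) a2@(4,0) | pheromone: 0 0 0 0 / 1 0 0 0 / 0 0 0 0 / 0 0 0 0 / 9 0 0 0
t=7: a0@(1,0) a1@(4,0) a2@(4,0) | pheromone: 0 0 0 0 / 1 0 0 0 / 0 0 0 0 / 0 0 0 0 / 10 0 0 0

(1, 0)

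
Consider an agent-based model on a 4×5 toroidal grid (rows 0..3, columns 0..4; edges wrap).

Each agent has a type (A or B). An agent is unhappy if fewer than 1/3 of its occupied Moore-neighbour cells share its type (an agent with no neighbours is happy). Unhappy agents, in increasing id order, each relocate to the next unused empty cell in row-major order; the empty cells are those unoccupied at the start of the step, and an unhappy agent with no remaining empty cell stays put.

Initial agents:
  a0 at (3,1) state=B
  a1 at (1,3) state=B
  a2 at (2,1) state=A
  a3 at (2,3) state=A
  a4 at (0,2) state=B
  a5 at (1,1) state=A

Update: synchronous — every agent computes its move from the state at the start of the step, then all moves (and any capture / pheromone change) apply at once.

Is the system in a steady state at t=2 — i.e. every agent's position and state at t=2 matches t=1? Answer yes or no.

yes

t=1: a0@(3,1):B a1@(1,3):B a2@(2,1):A a3@(0,0):A a4@(0,2):B a5@(1,1):A
t=2: (unchanged — steady state)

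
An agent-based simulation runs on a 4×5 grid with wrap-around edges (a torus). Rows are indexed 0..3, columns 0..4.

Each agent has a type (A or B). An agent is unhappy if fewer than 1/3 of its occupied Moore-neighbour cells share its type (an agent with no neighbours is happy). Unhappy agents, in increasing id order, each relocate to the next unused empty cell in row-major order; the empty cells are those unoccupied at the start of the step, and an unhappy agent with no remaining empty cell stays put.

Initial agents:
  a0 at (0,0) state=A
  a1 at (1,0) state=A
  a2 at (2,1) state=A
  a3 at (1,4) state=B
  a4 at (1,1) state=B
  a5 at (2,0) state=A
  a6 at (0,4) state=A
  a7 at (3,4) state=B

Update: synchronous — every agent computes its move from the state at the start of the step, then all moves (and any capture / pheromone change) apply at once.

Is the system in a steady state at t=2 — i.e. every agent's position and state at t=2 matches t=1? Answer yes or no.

yes

t=1: a0@(0,0):A a1@(1,0):A a2@(2,1):A a3@(0,1):B a4@(0,2):B a5@(2,0):A a6@(0,4):A a7@(0,3):B
t=2: (unchanged — steady state)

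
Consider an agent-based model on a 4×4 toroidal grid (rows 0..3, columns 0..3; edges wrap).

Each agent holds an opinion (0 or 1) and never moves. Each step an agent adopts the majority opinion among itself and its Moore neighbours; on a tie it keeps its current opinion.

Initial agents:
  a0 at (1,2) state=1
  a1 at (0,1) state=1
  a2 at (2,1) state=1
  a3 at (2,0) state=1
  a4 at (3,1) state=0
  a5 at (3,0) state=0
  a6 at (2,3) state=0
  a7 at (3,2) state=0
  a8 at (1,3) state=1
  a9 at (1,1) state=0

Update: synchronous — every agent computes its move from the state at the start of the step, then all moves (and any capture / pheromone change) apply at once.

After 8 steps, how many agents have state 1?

0

t=1: a0@(1,2):1 a1@(0,1):0 a2@(2,1):0 a3@(2,0):0 a4@(3,1):0 a5@(3,0):0 a6@(2,3):0 a7@(3,2):0 a8@(1,3):1 a9@(1,1):1
t=2: a0@(1,2):1 a1@(0,1):0 a2@(2,1):0 a3@(2,0):0 a4@(3,1):0 a5@(3,0):0 a6@(2,3):0 a7@(3,2):0 a8@(1,3):1 a9@(1,1):0
t=3: a0@(1,2):0 a1@(0,1):0 a2@(2,1):0 a3@(2,0):0 a4@(3,1):0 a5@(3,0):0 a6@(2,3):0 a7@(3,2):0 a8@(1,3):1 a9@(1,1):0
t=4: a0@(1,2):0 a1@(0,1):0 a2@(2,1):0 a3@(2,0):0 a4@(3,1):0 a5@(3,0):0 a6@(2,3):0 a7@(3,2):0 a8@(1,3):0 a9@(1,1):0
t=5: (unchanged — steady state)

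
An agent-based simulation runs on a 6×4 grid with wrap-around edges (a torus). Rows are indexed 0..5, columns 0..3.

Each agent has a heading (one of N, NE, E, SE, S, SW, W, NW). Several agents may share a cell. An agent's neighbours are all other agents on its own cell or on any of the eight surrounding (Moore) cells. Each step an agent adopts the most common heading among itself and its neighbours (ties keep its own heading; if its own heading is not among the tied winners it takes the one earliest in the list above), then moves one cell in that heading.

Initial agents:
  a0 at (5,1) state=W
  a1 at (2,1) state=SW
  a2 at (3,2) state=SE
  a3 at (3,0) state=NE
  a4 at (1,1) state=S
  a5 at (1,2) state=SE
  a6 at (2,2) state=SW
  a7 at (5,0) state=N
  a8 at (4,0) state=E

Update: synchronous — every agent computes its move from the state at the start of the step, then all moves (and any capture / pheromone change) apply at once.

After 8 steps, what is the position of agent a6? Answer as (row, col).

(4, 2)

t=1: a0@(5,0):W a1@(3,0):SW a2@(4,1):SW a3@(2,1):NE a4@(2,0):SW a5@(2,1):SW a6@(3,1):SW a7@(4,0):N a8@(4,1):E
t=2: a0@(5,3):W a1@(4,3):SW a2@(5,0):SW a3@(3,0):SW a4@(3,3):SW a5@(3,0):SW a6@(4,0):SW a7@(5,3):SW a8@(5,0):SW
t=3: a0@(0,2):SW a1@(5,2):SW a2@(0,3):SW a3@(4,3):SW a4@(4,2):SW a5@(4,3):SW a6@(5,3):SW a7@(0,2):SW a8@(0,3):SW
t=4: a0@(1,1):SW a1@(0,1):SW a2@(1,2):SW a3@(5,2):SW a4@(5,1):SW a5@(5,2):SW a6@(0,2):SW a7@(1,1):SW a8@(1,2):SW
t=5: a0@(2,0):SW a1@(1,0):SW a2@(2,1):SW a3@(0,1):SW a4@(0,0):SW a5@(0,1):SW a6@(1,1):SW a7@(2,0):SW a8@(2,1):SW
t=6: a0@(3,3):SW a1@(2,3):SW a2@(3,0):SW a3@(1,0):SW a4@(1,3):SW a5@(1,0):SW a6@(2,0):SW a7@(3,3):SW a8@(3,0):SW
t=7: a0@(4,2):SW a1@(3,2):SW a2@(4,3):SW a3@(2,3):SW a4@(2,2):SW a5@(2,3):SW a6@(3,3):SW a7@(4,2):SW a8@(4,3):SW
t=8: a0@(5,1):SW a1@(4,1):SW a2@(5,2):SW a3@(3,2):SW a4@(3,1):SW a5@(3,2):SW a6@(4,2):SW a7@(5,1):SW a8@(5,2):SW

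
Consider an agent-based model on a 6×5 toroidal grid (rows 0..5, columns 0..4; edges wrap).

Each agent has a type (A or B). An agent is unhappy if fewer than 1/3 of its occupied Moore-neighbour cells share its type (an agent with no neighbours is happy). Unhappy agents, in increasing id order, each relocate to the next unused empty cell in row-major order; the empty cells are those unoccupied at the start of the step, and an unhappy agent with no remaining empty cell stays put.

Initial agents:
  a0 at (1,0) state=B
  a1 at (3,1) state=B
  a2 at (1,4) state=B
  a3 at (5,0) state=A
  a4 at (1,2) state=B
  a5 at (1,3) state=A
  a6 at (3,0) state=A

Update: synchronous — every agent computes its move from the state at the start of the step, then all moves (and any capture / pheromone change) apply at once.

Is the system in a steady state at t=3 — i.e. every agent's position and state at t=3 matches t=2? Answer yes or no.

no

t=1: a0@(1,0):B a1@(0,0):B a2@(1,4):B a3@(5,0):A a4@(0,1):B a5@(0,2):A a6@(0,3):A
t=2: a0@(1,0):B a1@(0,0):B a2@(1,4):B a3@(0,4):A a4@(0,1):B a5@(0,2):A a6@(0,3):A
t=3: a0@(1,0):B a1@(0,0):B a2@(1,4):B a3@(1,1):A a4@(0,1):B a5@(0,2):A a6@(0,3):A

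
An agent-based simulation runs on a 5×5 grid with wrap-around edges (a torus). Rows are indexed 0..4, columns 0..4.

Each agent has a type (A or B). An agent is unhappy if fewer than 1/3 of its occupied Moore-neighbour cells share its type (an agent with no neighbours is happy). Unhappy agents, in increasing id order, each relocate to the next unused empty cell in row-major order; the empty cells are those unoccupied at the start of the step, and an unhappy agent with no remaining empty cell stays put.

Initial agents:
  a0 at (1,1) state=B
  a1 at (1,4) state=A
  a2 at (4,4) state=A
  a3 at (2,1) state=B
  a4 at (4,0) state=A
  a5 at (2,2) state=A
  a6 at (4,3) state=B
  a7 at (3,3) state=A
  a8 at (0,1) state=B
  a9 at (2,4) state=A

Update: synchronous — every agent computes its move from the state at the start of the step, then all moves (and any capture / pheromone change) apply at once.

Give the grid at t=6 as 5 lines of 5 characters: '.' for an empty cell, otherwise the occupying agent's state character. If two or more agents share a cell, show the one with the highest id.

BB...
.B..A
.BA.A
...A.
A...A

t=1: a0@(1,1):B a1@(1,4):A a2@(4,4):A a3@(2,1):B a4@(4,0):A a5@(2,2):A a6@(0,0):B a7@(3,3):A a8@(0,1):B a9@(2,4):A
t=2: (unchanged — steady state)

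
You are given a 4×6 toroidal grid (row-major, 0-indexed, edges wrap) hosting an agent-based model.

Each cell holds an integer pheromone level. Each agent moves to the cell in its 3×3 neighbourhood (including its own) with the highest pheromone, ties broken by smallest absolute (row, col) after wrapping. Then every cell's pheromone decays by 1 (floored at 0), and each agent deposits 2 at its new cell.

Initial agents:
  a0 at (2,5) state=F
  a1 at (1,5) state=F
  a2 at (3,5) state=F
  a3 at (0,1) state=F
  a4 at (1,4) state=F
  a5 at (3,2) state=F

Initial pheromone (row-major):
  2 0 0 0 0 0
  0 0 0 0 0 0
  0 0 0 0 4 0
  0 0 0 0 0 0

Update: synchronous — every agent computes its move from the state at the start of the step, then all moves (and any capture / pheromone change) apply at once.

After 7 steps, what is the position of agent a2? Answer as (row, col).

t=1: a0@(2,4) a1@(2,4) a2@(2,4) a3@(0,0) a4@(2,4) a5@(0,1) | pheromone: 3 2 0 0 0 0 / 0 0 0 0 0 0 / 0 0 0 0 11 0 / 0 0 0 0 0 0
t=2: a0@(2,4) a1@(2,4) a2@(2,4) a3@(0,0) a4@(2,4) a5@(0,0) | pheromone: 6 1 0 0 0 0 / 0 0 0 0 0 0 / 0 0 0 0 18 0 / 0 0 0 0 0 0
t=3: a0@(2,4) a1@(2,4) a2@(2,4) a3@(0,0) a4@(2,4) a5@(0,0) | pheromone: 9 0 0 0 0 0 / 0 0 0 0 0 0 / 0 0 0 0 25 0 / 0 0 0 0 0 0
t=4: a0@(2,4) a1@(2,4) a2@(2,4) a3@(0,0) a4@(2,4) a5@(0,0) | pheromone: 12 0 0 0 0 0 / 0 0 0 0 0 0 / 0 0 0 0 32 0 / 0 0 0 0 0 0
t=5: a0@(2,4) a1@(2,4) a2@(2,4) a3@(0,0) a4@(2,4) a5@(0,0) | pheromone: 15 0 0 0 0 0 / 0 0 0 0 0 0 / 0 0 0 0 39 0 / 0 0 0 0 0 0
t=6: a0@(2,4) a1@(2,4) a2@(2,4) a3@(0,0) a4@(2,4) a5@(0,0) | pheromone: 18 0 0 0 0 0 / 0 0 0 0 0 0 / 0 0 0 0 46 0 / 0 0 0 0 0 0
t=7: a0@(2,4) a1@(2,4) a2@(2,4) a3@(0,0) a4@(2,4) a5@(0,0) | pheromone: 21 0 0 0 0 0 / 0 0 0 0 0 0 / 0 0 0 0 53 0 / 0 0 0 0 0 0

(2, 4)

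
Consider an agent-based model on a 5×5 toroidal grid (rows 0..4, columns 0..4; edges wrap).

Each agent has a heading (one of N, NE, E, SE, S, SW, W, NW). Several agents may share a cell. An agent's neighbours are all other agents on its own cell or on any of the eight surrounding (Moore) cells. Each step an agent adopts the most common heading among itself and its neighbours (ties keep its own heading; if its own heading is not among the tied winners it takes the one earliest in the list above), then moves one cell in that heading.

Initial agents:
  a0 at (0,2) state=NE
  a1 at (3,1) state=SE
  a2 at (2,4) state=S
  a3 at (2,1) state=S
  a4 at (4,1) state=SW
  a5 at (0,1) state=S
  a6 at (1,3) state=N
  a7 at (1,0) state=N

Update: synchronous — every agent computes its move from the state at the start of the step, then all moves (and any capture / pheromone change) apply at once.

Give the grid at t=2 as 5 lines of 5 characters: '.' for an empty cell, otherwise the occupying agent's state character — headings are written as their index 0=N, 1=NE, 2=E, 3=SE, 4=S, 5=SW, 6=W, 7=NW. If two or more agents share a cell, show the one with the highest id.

t=1: a0@(4,3):NE a1@(4,2):SE a2@(1,4):N a3@(3,1):S a4@(0,0):SW a5@(1,1):S a6@(0,3):N a7@(2,0):S
t=2: a0@(3,4):NE a1@(0,3):SE a2@(0,4):N a3@(4,1):S a4@(1,4):SW a5@(2,1):S a6@(4,3):N a7@(3,0):S

...30
....5
.4...
4...1
.4.0.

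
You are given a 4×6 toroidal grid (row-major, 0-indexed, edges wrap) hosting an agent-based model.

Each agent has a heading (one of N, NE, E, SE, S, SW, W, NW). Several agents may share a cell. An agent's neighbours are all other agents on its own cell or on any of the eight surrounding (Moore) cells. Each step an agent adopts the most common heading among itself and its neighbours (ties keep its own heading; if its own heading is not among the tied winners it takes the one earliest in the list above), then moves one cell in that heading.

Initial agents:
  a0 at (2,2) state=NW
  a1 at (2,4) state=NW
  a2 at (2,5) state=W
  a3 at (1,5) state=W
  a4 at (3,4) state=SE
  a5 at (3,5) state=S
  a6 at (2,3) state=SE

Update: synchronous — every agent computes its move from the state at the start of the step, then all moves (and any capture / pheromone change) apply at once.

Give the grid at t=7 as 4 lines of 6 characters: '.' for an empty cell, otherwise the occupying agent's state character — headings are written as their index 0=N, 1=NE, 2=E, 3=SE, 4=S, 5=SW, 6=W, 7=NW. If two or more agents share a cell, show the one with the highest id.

......
3...33
3....3
......

t=1: a0@(1,1):NW a1@(3,5):SE a2@(2,4):W a3@(1,4):W a4@(0,5):SE a5@(0,5):S a6@(3,4):SE
t=2: a0@(0,0):NW a1@(0,0):SE a2@(2,3):W a3@(1,3):W a4@(1,0):SE a5@(1,0):SE a6@(0,5):SE
t=3: a0@(1,1):SE a1@(1,1):SE a2@(2,2):W a3@(1,2):W a4@(2,1):SE a5@(2,1):SE a6@(1,0):SE
t=4: a0@(2,2):SE a1@(2,2):SE a2@(3,3):SE a3@(2,3):SE a4@(3,2):SE a5@(3,2):SE a6@(2,1):SE
t=5: a0@(3,3):SE a1@(3,3):SE a2@(0,4):SE a3@(3,4):SE a4@(0,3):SE a5@(0,3):SE a6@(3,2):SE
t=6: a0@(0,4):SE a1@(0,4):SE a2@(1,5):SE a3@(0,5):SE a4@(1,4):SE a5@(1,4):SE a6@(0,3):SE
t=7: a0@(1,5):SE a1@(1,5):SE a2@(2,0):SE a3@(1,0):SE a4@(2,5):SE a5@(2,5):SE a6@(1,4):SE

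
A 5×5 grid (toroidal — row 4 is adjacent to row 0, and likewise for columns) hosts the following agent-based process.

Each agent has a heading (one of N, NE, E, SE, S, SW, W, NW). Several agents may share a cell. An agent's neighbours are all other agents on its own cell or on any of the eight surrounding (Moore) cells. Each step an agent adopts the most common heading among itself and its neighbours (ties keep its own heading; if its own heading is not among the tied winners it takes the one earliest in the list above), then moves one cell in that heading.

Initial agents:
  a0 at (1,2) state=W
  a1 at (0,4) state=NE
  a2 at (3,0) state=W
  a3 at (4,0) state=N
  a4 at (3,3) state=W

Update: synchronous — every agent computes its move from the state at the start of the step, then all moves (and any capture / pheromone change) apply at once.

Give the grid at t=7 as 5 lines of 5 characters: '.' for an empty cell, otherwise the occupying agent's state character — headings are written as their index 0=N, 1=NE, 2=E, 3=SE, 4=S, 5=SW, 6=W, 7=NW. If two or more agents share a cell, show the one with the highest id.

t=1: a0@(1,1):W a1@(4,0):NE a2@(3,4):W a3@(3,0):N a4@(3,2):W
t=2: a0@(1,0):W a1@(3,1):NE a2@(3,3):W a3@(2,0):N a4@(3,1):W
t=3: a0@(1,4):W a1@(2,2):NE a2@(3,2):W a3@(2,4):W a4@(3,0):W
t=4: a0@(1,3):W a1@(1,3):NE a2@(3,1):W a3@(2,3):W a4@(3,4):W
t=5: a0@(1,2):W a1@(1,2):W a2@(3,0):W a3@(2,2):W a4@(3,3):W
t=6: a0@(1,1):W a1@(1,1):W a2@(3,4):W a3@(2,1):W a4@(3,2):W
t=7: a0@(1,0):W a1@(1,0):W a2@(3,3):W a3@(2,0):W a4@(3,1):W

.....
6....
6....
.6.6.
.....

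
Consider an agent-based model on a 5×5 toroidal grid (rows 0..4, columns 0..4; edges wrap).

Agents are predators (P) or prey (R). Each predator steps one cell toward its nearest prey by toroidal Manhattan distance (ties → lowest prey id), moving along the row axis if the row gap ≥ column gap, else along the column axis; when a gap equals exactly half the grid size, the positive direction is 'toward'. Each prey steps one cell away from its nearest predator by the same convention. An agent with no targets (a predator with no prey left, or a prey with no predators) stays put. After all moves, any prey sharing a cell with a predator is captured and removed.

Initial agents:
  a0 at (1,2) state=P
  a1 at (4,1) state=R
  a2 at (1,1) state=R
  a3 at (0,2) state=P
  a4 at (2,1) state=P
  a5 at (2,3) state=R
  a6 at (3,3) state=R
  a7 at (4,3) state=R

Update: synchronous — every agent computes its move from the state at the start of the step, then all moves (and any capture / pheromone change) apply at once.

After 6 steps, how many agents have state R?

5

t=1: a0@(1,1):P a1@(3,1):R a2@(1,0):R a3@(4,2):P a4@(1,1):P a5@(3,3):R a6@(4,3):R a7@(3,3):R
t=2: a0@(1,0):P a1@(4,1):R a2@(1,4):R a3@(4,3):P a4@(1,0):P a5@(2,3):R a6@(4,4):R a7@(2,3):R
t=3: a0@(1,4):P a1@(4,0):R a2@(1,3):R a3@(4,4):P a4@(1,4):P a5@(1,3):R a6@(4,0):R a7@(1,3):R
t=4: a0@(1,3):P a1@(4,1):R a2@(1,2):R a3@(4,0):P a4@(1,3):P a5@(1,2):R a6@(4,1):R a7@(1,2):R
t=5: a0@(1,2):P a1@(4,2):R a2@(1,1):R a3@(4,1):P a4@(1,2):P a5@(1,1):R a6@(4,2):R a7@(1,1):R
t=6: a0@(1,1):P a1@(4,3):R a2@(1,0):R a3@(4,2):P a4@(1,1):P a5@(1,0):R a6@(4,3):R a7@(1,0):R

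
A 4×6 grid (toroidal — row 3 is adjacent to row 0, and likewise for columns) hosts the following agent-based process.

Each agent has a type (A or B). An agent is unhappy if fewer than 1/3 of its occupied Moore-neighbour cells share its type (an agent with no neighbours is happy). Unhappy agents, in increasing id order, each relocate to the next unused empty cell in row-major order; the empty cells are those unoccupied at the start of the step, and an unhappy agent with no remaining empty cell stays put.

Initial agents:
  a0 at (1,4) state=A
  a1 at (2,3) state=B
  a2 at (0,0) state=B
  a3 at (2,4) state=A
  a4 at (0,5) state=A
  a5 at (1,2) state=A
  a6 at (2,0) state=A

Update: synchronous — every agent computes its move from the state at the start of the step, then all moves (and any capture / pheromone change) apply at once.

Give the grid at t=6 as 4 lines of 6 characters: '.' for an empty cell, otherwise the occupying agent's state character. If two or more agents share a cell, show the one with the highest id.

t=1: a0@(1,4):A a1@(0,1):B a2@(0,2):B a3@(2,4):A a4@(0,5):A a5@(0,3):A a6@(2,0):A
t=2: (unchanged — steady state)

.BBA.A
....A.
A...A.
......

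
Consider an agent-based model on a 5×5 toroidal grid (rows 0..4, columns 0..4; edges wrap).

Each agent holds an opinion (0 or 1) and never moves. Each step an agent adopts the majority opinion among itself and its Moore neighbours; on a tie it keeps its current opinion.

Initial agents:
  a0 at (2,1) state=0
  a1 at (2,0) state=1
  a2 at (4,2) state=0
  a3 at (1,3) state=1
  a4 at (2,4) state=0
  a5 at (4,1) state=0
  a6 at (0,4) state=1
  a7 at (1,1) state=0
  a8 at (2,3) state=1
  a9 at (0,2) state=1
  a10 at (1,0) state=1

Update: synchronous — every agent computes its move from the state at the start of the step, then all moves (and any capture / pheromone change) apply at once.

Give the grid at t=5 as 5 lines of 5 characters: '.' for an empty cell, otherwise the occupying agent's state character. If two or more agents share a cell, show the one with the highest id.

..0.1
10.1.
10.11
.....
.00..

t=1: a0@(2,1):0 a1@(2,0):0 a2@(4,2):0 a3@(1,3):1 a4@(2,4):1 a5@(4,1):0 a6@(0,4):1 a7@(1,1):1 a8@(2,3):1 a9@(0,2):0 a10@(1,0):1
t=2: a0@(2,1):0 a1@(2,0):1 a2@(4,2):0 a3@(1,3):1 a4@(2,4):1 a5@(4,1):0 a6@(0,4):1 a7@(1,1):0 a8@(2,3):1 a9@(0,2):0 a10@(1,0):1
t=3: (unchanged — steady state)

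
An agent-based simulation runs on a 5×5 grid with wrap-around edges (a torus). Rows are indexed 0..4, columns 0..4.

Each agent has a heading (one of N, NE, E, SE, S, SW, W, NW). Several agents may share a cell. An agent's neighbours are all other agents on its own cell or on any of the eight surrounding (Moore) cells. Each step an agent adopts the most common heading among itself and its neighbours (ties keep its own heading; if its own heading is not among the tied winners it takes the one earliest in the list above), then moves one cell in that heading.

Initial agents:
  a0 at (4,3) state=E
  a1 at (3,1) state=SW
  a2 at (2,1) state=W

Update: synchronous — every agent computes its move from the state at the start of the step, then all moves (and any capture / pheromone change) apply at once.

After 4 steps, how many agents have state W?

1

t=1: a0@(4,4):E a1@(4,0):SW a2@(2,0):W
t=2: a0@(4,0):E a1@(0,4):SW a2@(2,4):W
t=3: a0@(4,1):E a1@(1,3):SW a2@(2,3):W
t=4: a0@(4,2):E a1@(2,2):SW a2@(2,2):W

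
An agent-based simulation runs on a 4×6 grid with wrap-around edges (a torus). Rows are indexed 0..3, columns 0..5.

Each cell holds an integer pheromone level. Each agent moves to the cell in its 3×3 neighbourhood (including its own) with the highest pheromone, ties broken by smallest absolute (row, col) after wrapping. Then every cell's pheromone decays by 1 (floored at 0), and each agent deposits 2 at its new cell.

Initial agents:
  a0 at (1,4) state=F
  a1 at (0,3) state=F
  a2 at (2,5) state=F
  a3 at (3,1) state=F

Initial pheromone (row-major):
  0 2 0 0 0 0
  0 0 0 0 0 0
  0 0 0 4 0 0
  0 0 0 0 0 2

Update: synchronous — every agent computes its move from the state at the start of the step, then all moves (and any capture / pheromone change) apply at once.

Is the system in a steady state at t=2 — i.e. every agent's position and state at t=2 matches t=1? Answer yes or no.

t=1: a0@(2,3) a1@(0,2) a2@(3,5) a3@(0,1) | pheromone: 0 3 2 0 0 0 / 0 0 0 0 0 0 / 0 0 0 5 0 0 / 0 0 0 0 0 3
t=2: a0@(2,3) a1@(0,1) a2@(3,5) a3@(0,1) | pheromone: 0 6 1 0 0 0 / 0 0 0 0 0 0 / 0 0 0 6 0 0 / 0 0 0 0 0 4

no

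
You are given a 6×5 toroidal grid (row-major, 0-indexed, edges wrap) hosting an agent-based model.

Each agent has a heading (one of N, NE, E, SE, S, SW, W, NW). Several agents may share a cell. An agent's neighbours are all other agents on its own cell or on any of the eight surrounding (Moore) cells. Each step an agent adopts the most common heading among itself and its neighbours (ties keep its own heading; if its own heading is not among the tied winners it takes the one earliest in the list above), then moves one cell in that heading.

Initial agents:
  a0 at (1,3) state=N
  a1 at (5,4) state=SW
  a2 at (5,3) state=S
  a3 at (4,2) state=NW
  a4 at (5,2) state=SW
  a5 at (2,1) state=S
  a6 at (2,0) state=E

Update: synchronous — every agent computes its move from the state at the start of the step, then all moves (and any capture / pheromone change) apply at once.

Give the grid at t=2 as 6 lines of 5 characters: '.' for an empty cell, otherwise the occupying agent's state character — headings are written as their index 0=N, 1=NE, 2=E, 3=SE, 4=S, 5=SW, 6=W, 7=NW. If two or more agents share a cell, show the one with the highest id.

.....
555..
7.2..
.....
.4...
.....

t=1: a0@(0,3):N a1@(0,3):SW a2@(0,2):SW a3@(3,1):NW a4@(0,1):SW a5@(3,1):S a6@(2,1):E
t=2: a0@(1,2):SW a1@(1,2):SW a2@(1,1):SW a3@(2,0):NW a4@(1,0):SW a5@(4,1):S a6@(2,2):E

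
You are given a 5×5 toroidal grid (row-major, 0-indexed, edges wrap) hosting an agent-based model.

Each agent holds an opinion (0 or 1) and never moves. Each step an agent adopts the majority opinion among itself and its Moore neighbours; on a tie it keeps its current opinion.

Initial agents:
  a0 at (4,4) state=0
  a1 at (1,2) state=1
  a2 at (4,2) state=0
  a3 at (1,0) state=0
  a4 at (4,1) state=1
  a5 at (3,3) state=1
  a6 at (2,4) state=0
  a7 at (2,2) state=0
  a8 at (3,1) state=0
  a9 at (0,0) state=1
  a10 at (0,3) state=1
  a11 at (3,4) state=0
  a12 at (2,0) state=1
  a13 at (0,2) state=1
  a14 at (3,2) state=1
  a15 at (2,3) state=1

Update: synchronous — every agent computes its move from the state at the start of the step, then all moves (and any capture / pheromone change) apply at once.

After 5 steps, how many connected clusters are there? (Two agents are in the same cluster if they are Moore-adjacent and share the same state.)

2

t=1: a0@(4,4):1 a1@(1,2):1 a2@(4,2):1 a3@(1,0):0 a4@(4,1):1 a5@(3,3):0 a6@(2,4):0 a7@(2,2):1 a8@(3,1):0 a9@(0,0):1 a10@(0,3):1 a11@(3,4):0 a12@(2,0):0 a13@(0,2):1 a14@(3,2):1 a15@(2,3):1
t=2: a0@(4,4):1 a1@(1,2):1 a2@(4,2):1 a3@(1,0):0 a4@(4,1):1 a5@(3,3):1 a6@(2,4):0 a7@(2,2):1 a8@(3,1):1 a9@(0,0):1 a10@(0,3):1 a11@(3,4):0 a12@(2,0):0 a13@(0,2):1 a14@(3,2):1 a15@(2,3):1
t=3: (unchanged — steady state)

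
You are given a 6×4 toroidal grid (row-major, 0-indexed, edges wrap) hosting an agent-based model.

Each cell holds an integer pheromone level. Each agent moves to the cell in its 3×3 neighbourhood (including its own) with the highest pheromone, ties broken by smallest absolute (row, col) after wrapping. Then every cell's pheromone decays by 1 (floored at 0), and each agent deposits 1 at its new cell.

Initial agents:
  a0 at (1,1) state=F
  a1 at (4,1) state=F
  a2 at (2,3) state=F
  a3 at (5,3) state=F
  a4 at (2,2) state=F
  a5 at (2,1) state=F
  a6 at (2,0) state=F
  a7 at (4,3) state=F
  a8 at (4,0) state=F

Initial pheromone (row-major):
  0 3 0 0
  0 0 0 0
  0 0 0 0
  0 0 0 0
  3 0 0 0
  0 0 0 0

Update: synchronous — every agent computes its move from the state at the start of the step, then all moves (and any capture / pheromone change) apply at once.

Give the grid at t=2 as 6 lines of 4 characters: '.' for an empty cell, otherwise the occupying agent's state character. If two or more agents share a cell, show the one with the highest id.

t=1: a0@(0,1) a1@(4,0) a2@(1,0) a3@(4,0) a4@(1,1) a5@(1,0) a6@(1,0) a7@(4,0) a8@(4,0) | pheromone: 0 3 0 0 / 3 1 0 0 / 0 0 0 0 / 0 0 0 0 / 6 0 0 0 / 0 0 0 0
t=2: a0@(0,1) a1@(4,0) a2@(0,1) a3@(4,0) a4@(0,1) a5@(0,1) a6@(0,1) a7@(4,0) a8@(4,0) | pheromone: 0 7 0 0 / 2 0 0 0 / 0 0 0 0 / 0 0 0 0 / 9 0 0 0 / 0 0 0 0

.F..
....
....
....
F...
....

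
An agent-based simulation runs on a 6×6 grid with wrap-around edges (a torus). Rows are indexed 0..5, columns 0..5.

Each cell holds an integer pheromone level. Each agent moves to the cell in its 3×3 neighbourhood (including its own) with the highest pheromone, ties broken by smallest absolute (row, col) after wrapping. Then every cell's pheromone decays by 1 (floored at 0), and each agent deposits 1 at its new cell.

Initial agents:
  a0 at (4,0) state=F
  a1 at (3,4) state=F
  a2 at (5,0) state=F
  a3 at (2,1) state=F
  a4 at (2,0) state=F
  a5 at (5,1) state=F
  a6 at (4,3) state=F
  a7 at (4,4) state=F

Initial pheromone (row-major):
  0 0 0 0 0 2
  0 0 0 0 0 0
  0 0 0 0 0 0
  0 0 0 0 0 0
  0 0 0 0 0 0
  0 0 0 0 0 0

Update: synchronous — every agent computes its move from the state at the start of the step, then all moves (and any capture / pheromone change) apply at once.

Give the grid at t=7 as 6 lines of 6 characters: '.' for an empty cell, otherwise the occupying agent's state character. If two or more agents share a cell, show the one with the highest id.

t=1: a0@(3,0) a1@(2,3) a2@(0,5) a3@(1,0) a4@(1,0) a5@(0,0) a6@(3,2) a7@(3,3) | pheromone: 1 0 0 0 0 2 / 2 0 0 0 0 0 / 0 0 0 1 0 0 / 1 0 1 1 0 0 / 0 0 0 0 0 0 / 0 0 0 0 0 0
t=2: a0@(3,0) a1@(2,3) a2@(0,5) a3@(0,5) a4@(0,5) a5@(0,5) a6@(2,3) a7@(2,3) | pheromone: 0 0 0 0 0 5 / 1 0 0 0 0 0 / 0 0 0 3 0 0 / 1 0 0 0 0 0 / 0 0 0 0 0 0 / 0 0 0 0 0 0
t=3: a0@(3,0) a1@(2,3) a2@(0,5) a3@(0,5) a4@(0,5) a5@(0,5) a6@(2,3) a7@(2,3) | pheromone: 0 0 0 0 0 8 / 0 0 0 0 0 0 / 0 0 0 5 0 0 / 1 0 0 0 0 0 / 0 0 0 0 0 0 / 0 0 0 0 0 0
t=4: a0@(3,0) a1@(2,3) a2@(0,5) a3@(0,5) a4@(0,5) a5@(0,5) a6@(2,3) a7@(2,3) | pheromone: 0 0 0 0 0 11 / 0 0 0 0 0 0 / 0 0 0 7 0 0 / 1 0 0 0 0 0 / 0 0 0 0 0 0 / 0 0 0 0 0 0
t=5: a0@(3,0) a1@(2,3) a2@(0,5) a3@(0,5) a4@(0,5) a5@(0,5) a6@(2,3) a7@(2,3) | pheromone: 0 0 0 0 0 14 / 0 0 0 0 0 0 / 0 0 0 9 0 0 / 1 0 0 0 0 0 / 0 0 0 0 0 0 / 0 0 0 0 0 0
t=6: a0@(3,0) a1@(2,3) a2@(0,5) a3@(0,5) a4@(0,5) a5@(0,5) a6@(2,3) a7@(2,3) | pheromone: 0 0 0 0 0 17 / 0 0 0 0 0 0 / 0 0 0 11 0 0 / 1 0 0 0 0 0 / 0 0 0 0 0 0 / 0 0 0 0 0 0
t=7: a0@(3,0) a1@(2,3) a2@(0,5) a3@(0,5) a4@(0,5) a5@(0,5) a6@(2,3) a7@(2,3) | pheromone: 0 0 0 0 0 20 / 0 0 0 0 0 0 / 0 0 0 13 0 0 / 1 0 0 0 0 0 / 0 0 0 0 0 0 / 0 0 0 0 0 0

.....F
......
...F..
F.....
......
......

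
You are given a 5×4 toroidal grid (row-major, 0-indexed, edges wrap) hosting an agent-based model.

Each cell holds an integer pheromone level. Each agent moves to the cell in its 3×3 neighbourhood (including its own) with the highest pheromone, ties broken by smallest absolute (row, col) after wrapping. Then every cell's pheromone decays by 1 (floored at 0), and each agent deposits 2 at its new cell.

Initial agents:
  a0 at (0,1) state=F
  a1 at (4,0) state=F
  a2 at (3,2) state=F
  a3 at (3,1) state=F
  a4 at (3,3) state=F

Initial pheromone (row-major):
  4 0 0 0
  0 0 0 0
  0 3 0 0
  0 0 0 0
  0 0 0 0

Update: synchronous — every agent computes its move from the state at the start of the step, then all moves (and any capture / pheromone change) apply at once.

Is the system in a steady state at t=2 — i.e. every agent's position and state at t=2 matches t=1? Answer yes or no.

no

t=1: a0@(0,0) a1@(0,0) a2@(2,1) a3@(2,1) a4@(2,0) | pheromone: 7 0 0 0 / 0 0 0 0 / 2 6 0 0 / 0 0 0 0 / 0 0 0 0
t=2: a0@(0,0) a1@(0,0) a2@(2,1) a3@(2,1) a4@(2,1) | pheromone: 10 0 0 0 / 0 0 0 0 / 1 11 0 0 / 0 0 0 0 / 0 0 0 0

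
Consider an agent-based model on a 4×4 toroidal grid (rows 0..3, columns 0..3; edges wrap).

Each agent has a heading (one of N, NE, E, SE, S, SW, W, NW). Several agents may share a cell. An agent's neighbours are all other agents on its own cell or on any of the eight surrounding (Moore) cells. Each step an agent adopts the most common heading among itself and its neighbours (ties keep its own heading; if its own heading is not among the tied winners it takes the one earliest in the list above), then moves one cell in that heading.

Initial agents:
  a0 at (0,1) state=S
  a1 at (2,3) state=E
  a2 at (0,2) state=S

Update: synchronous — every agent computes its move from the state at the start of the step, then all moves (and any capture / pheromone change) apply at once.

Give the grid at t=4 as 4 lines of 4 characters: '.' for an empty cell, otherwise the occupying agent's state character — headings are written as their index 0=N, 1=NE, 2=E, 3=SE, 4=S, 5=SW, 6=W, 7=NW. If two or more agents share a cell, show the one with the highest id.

.44.
....
....
....

t=1: a0@(1,1):S a1@(2,0):E a2@(1,2):S
t=2: a0@(2,1):S a1@(2,1):E a2@(2,2):S
t=3: a0@(3,1):S a1@(3,1):S a2@(3,2):S
t=4: a0@(0,1):S a1@(0,1):S a2@(0,2):S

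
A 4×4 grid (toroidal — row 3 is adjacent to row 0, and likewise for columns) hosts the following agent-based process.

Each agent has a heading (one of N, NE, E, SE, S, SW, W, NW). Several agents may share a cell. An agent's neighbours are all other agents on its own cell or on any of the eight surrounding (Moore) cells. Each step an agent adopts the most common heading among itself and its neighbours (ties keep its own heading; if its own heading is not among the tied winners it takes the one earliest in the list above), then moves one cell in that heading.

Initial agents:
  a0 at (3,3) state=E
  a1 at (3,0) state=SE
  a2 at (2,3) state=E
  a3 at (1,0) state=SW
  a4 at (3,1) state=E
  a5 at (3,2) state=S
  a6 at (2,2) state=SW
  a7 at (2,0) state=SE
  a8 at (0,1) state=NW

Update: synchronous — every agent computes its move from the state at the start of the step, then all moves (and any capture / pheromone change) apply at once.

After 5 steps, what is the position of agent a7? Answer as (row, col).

(2, 1)

t=1: a0@(3,0):E a1@(3,1):E a2@(2,0):E a3@(2,3):SW a4@(0,2):SE a5@(3,3):E a6@(2,3):E a7@(2,1):E a8@(3,0):NW
t=2: a0@(3,1):E a1@(3,2):E a2@(2,1):E a3@(2,0):E a4@(0,3):E a5@(3,0):E a6@(2,0):E a7@(2,2):E a8@(3,1):E
t=3: a0@(3,2):E a1@(3,3):E a2@(2,2):E a3@(2,1):E a4@(0,0):E a5@(3,1):E a6@(2,1):E a7@(2,3):E a8@(3,2):E
t=4: a0@(3,3):E a1@(3,0):E a2@(2,3):E a3@(2,2):E a4@(0,1):E a5@(3,2):E a6@(2,2):E a7@(2,0):E a8@(3,3):E
t=5: a0@(3,0):E a1@(3,1):E a2@(2,0):E a3@(2,3):E a4@(0,2):E a5@(3,3):E a6@(2,3):E a7@(2,1):E a8@(3,0):E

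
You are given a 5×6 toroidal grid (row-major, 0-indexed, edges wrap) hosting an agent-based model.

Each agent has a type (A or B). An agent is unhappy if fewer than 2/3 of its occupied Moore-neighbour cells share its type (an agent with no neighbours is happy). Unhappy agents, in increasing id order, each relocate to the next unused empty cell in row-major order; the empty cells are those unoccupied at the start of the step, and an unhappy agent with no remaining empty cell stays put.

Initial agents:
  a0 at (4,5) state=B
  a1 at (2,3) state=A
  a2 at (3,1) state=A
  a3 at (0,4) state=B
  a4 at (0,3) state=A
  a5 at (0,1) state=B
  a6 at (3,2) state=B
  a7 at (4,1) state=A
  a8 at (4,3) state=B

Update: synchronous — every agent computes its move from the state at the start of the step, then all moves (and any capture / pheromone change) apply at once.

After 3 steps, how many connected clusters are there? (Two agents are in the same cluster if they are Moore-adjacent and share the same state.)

t=1: a0@(4,5):B a1@(0,0):A a2@(0,2):A a3@(0,4):B a4@(0,5):A a5@(1,0):B a6@(1,1):B a7@(1,2):A a8@(4,3):B
t=2: a0@(0,1):B a1@(0,3):A a2@(1,3):A a3@(0,4):B a4@(1,4):A a5@(1,5):B a6@(2,0):B a7@(2,1):A a8@(2,2):B
t=3: a0@(0,1):B a1@(0,3):A a2@(0,0):A a3@(0,2):B a4@(0,5):A a5@(1,5):B a6@(1,0):B a7@(1,1):A a8@(1,2):B

3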